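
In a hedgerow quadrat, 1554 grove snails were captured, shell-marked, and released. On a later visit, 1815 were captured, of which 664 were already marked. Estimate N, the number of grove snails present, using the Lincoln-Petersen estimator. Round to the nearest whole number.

N ≈ 4248

Lincoln-Petersen assumes M/N = R/C, so N = M·C / R.
N = (1554 × 1815) / 664 = 2820510 / 664 ≈ 4247.8 → 4248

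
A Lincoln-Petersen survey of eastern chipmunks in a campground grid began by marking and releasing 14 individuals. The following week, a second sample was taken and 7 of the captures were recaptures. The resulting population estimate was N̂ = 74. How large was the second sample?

From N = M·C/R: C = N·R / M = 74·7 / 14 = 518 / 14 = 37.

C = 37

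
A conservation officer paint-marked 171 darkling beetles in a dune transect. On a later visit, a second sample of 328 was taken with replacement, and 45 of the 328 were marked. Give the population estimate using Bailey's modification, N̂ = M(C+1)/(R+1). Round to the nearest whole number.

N ≈ 1223

N̂ = 171·(328+1)/(45+1) = 171·329/46 = 56259/46 ≈ 1223.0 → 1223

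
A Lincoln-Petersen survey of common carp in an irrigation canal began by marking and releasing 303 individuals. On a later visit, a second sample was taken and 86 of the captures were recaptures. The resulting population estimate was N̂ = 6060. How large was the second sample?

C = 1720

From N = M·C/R: C = N·R / M = 6060·86 / 303 = 521160 / 303 = 1720.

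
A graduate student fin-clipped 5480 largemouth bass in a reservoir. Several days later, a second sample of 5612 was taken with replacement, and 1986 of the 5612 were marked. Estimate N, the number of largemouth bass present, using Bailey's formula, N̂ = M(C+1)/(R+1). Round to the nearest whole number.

N̂ = 5480·(5612+1)/(1986+1) = 5480·5613/1987 = 30759240/1987 ≈ 15480.2 → 15480

N ≈ 15,480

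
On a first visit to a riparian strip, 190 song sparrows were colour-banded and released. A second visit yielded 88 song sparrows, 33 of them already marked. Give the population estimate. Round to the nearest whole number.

N ≈ 507

N = (190 × 88) / 33 = 16720 / 33 ≈ 506.7 → 507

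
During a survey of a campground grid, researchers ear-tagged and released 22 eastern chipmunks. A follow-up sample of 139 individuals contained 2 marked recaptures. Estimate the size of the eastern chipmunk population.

N = 1529

The marked fraction in the recapture sample should equal the marked fraction in the population: 2/139 = 22/N.
N = (22 × 139) / 2 = 3058 / 2 = 1529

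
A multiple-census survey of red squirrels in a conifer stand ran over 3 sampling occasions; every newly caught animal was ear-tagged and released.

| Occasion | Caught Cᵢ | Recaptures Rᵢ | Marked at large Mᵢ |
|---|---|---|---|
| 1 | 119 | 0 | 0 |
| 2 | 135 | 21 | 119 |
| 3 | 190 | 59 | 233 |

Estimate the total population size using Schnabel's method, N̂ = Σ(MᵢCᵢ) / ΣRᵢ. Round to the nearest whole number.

N ≈ 754

Σ MᵢCᵢ = 0·119 + 119·135 + 233·190 = 0 + 16065 + 44270 = 60335
Σ Rᵢ = 0 + 21 + 59 = 80
N̂ = 60335 / 80 ≈ 754.2 → 754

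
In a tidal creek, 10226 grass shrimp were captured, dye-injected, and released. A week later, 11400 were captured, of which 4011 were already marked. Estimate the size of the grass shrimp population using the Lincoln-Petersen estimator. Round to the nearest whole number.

N ≈ 29,064

Lincoln-Petersen assumes M/N = R/C, so N = M·C / R.
N = (10226 × 11400) / 4011 = 116576400 / 4011 ≈ 29064.2 → 29064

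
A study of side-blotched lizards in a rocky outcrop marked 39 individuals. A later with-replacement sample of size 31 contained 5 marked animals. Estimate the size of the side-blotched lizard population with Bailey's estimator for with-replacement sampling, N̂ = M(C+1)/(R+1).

N = 208

N̂ = 39·(31+1)/(5+1) = 39·32/6 = 1248/6 = 208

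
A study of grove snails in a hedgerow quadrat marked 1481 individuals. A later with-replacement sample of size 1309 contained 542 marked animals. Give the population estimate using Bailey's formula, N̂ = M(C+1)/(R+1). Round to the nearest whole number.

N ≈ 3573

N̂ = 1481·(1309+1)/(542+1) = 1481·1310/543 = 1940110/543 ≈ 3572.9 → 3573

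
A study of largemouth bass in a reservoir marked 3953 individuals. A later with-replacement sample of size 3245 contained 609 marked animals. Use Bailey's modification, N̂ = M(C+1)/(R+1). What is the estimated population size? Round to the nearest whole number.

N̂ = 3953·(3245+1)/(609+1) = 3953·3246/610 = 12831438/610 ≈ 21035.1 → 21035

N ≈ 21,035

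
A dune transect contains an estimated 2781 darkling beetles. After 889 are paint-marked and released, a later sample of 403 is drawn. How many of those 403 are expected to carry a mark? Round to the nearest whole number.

expected recaptures ≈ 129

Expected recaptures E[R] = M·C / N.
E[R] = 889 × 403 / 2781 = 358267 / 2781 ≈ 128.8 → 129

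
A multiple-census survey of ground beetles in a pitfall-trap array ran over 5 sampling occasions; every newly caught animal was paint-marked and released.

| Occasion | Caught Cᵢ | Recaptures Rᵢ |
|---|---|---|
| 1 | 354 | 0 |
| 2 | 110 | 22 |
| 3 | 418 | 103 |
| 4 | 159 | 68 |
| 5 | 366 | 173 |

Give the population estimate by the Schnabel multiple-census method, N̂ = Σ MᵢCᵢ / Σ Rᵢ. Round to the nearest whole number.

N ≈ 1788

Marked at large before each occasion: Mᵢ = Σⱼ<ᵢ (Cⱼ − Rⱼ) → M1=0, M2=354, M3=442, M4=757, M5=848
Σ MᵢCᵢ = 0·354 + 354·110 + 442·418 + 757·159 + 848·366 = 0 + 38940 + 184756 + 120363 + 310368 = 654427
Σ Rᵢ = 0 + 22 + 103 + 68 + 173 = 366
N̂ = 654427 / 366 ≈ 1788.1 → 1788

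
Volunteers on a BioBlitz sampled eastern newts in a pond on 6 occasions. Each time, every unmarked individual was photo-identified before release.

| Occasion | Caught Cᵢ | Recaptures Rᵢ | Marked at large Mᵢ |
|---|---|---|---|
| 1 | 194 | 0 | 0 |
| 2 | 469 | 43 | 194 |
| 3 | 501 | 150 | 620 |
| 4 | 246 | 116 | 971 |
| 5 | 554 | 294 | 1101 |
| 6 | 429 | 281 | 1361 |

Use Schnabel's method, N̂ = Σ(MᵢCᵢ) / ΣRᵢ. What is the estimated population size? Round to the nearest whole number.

Σ MᵢCᵢ = 0·194 + 194·469 + 620·501 + 971·246 + 1101·554 + 1361·429 = 0 + 90986 + 310620 + 238866 + 609954 + 583869 = 1834295
Σ Rᵢ = 0 + 43 + 150 + 116 + 294 + 281 = 884
N̂ = 1834295 / 884 ≈ 2075.0 → 2075

N ≈ 2075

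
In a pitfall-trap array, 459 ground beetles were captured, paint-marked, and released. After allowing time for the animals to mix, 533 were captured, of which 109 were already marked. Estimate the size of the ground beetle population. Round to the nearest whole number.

N ≈ 2244

If marked individuals mix randomly, R/C ≈ M/N, giving N ≈ M·C/R.
N = (459 × 533) / 109 = 244647 / 109 ≈ 2244.47 → 2244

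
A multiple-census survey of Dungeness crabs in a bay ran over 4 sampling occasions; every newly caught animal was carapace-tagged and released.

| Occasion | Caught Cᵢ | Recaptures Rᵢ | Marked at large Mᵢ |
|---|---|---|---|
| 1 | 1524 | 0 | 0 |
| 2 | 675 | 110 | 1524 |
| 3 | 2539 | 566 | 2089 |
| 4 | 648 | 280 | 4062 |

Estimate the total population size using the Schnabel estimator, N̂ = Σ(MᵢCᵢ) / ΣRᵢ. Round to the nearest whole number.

N ≈ 9377

Σ MᵢCᵢ = 0·1524 + 1524·675 + 2089·2539 + 4062·648 = 0 + 1028700 + 5303971 + 2632176 = 8964847
Σ Rᵢ = 0 + 110 + 566 + 280 = 956
N̂ = 8964847 / 956 ≈ 9377.46 → 9377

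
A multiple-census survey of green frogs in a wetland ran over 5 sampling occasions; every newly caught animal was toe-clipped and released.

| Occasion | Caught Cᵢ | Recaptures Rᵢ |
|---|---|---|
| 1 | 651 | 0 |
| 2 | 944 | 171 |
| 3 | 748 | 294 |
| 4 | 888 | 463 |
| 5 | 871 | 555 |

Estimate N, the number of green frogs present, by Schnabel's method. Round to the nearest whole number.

Marked at large before each occasion: Mᵢ = Σⱼ<ᵢ (Cⱼ − Rⱼ) → M1=0, M2=651, M3=1424, M4=1878, M5=2303
Σ MᵢCᵢ = 0·651 + 651·944 + 1424·748 + 1878·888 + 2303·871 = 0 + 614544 + 1065152 + 1667664 + 2005913 = 5353273
Σ Rᵢ = 0 + 171 + 294 + 463 + 555 = 1483
N̂ = 5353273 / 1483 ≈ 3609.8 → 3610

N ≈ 3610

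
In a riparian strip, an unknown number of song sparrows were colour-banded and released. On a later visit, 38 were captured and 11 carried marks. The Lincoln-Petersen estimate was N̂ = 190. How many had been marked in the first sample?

M = 55

From N = M·C/R: M = N·R / C = 190·11 / 38 = 2090 / 38 = 55.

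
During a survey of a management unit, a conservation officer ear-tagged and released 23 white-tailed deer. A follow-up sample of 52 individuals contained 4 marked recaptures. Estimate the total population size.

N = 299

Lincoln-Petersen assumes M/N = R/C, so N = M·C / R.
N = (23 × 52) / 4 = 1196 / 4 = 299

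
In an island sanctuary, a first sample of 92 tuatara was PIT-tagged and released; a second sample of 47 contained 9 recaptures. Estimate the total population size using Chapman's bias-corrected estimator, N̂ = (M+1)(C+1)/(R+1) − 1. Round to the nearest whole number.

N̂ = (92+1)(47+1)/(9+1) − 1 = 93·48/10 − 1
= 4464/10 − 1 ≈ 446.4 − 1 ≈ 445.4 → 445

N ≈ 445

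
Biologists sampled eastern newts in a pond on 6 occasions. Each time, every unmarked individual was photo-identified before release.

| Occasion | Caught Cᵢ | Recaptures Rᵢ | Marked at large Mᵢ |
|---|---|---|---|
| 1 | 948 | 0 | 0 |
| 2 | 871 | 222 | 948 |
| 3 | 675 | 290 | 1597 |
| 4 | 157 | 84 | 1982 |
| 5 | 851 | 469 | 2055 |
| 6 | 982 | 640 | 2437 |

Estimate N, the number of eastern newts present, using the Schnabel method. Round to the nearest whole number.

Σ MᵢCᵢ = 0·948 + 948·871 + 1597·675 + 1982·157 + 2055·851 + 2437·982 = 0 + 825708 + 1077975 + 311174 + 1748805 + 2393134 = 6356796
Σ Rᵢ = 0 + 222 + 290 + 84 + 469 + 640 = 1705
N̂ = 6356796 / 1705 ≈ 3728.3 → 3728

N ≈ 3728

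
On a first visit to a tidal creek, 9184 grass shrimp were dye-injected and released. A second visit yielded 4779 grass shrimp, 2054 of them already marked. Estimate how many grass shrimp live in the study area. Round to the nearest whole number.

N = (9184 × 4779) / 2054 = 43890336 / 2054 ≈ 21368.2 → 21368

N ≈ 21,368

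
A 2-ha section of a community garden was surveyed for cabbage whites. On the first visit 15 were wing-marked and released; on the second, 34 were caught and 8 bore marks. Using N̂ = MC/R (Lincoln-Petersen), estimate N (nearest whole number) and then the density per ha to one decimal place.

N̂ = 15·34/8 = 510/8 ≈ 63.8 → 64
Density = N̂ / area = 64 / 2 = 32.0 per ha

density ≈ 32.0 cabbage whites per ha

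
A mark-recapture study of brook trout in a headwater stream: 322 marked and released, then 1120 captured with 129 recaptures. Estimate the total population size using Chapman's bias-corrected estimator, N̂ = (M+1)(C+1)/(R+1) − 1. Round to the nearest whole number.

N̂ = (322+1)(1120+1)/(129+1) − 1 = 323·1121/130 − 1
= 362083/130 − 1 ≈ 2785.3 − 1 ≈ 2784.3 → 2784

N ≈ 2784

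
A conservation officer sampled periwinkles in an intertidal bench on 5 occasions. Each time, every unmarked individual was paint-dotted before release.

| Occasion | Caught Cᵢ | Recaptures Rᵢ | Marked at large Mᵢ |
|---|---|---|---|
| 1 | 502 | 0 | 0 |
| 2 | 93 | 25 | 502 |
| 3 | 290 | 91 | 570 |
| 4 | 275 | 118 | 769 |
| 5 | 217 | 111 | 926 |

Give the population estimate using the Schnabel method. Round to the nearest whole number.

Σ MᵢCᵢ = 0·502 + 502·93 + 570·290 + 769·275 + 926·217 = 0 + 46686 + 165300 + 211475 + 200942 = 624403
Σ Rᵢ = 0 + 25 + 91 + 118 + 111 = 345
N̂ = 624403 / 345 ≈ 1809.9 → 1810

N ≈ 1810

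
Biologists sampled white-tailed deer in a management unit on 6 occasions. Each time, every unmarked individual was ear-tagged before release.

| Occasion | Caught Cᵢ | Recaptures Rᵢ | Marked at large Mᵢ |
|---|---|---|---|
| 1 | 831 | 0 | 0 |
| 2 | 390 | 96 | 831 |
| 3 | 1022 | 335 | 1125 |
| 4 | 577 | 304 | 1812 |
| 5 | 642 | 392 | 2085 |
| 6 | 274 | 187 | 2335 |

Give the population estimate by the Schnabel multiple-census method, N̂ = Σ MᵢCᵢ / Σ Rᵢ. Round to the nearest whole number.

N ≈ 3423

Σ MᵢCᵢ = 0·831 + 831·390 + 1125·1022 + 1812·577 + 2085·642 + 2335·274 = 0 + 324090 + 1149750 + 1045524 + 1338570 + 639790 = 4497724
Σ Rᵢ = 0 + 96 + 335 + 304 + 392 + 187 = 1314
N̂ = 4497724 / 1314 ≈ 3422.9 → 3423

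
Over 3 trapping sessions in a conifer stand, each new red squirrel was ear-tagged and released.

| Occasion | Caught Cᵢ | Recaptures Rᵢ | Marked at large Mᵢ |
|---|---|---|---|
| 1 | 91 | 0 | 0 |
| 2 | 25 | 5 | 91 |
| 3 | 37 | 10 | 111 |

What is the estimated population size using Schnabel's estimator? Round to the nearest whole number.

N ≈ 425

Σ MᵢCᵢ = 0·91 + 91·25 + 111·37 = 0 + 2275 + 4107 = 6382
Σ Rᵢ = 0 + 5 + 10 = 15
N̂ = 6382 / 15 ≈ 425.47 → 425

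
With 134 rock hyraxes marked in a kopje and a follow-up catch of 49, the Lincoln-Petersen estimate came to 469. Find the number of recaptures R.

From N = M·C/R: R = M·C / N = 134·49 / 469 = 6566 / 469 = 14.

R = 14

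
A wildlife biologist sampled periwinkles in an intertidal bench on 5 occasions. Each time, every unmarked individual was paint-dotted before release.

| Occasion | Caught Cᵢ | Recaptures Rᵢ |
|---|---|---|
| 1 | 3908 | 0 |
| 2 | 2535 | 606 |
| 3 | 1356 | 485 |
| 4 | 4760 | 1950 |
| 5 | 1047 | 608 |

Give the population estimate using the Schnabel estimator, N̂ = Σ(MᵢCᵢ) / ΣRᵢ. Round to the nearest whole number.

Marked at large before each occasion: Mᵢ = Σⱼ<ᵢ (Cⱼ − Rⱼ) → M1=0, M2=3908, M3=5837, M4=6708, M5=9518
Σ MᵢCᵢ = 0·3908 + 3908·2535 + 5837·1356 + 6708·4760 + 9518·1047 = 0 + 9906780 + 7914972 + 31930080 + 9965346 = 59717178
Σ Rᵢ = 0 + 606 + 485 + 1950 + 608 = 3649
N̂ = 59717178 / 3649 ≈ 16365.4 → 16365

N ≈ 16,365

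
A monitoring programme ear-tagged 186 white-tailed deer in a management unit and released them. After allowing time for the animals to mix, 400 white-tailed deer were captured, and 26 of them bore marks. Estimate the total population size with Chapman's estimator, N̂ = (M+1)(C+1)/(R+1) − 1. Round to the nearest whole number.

N ≈ 2776

N̂ = (186+1)(400+1)/(26+1) − 1 = 187·401/27 − 1
= 74987/27 − 1 ≈ 2777.3 − 1 ≈ 2776.3 → 2776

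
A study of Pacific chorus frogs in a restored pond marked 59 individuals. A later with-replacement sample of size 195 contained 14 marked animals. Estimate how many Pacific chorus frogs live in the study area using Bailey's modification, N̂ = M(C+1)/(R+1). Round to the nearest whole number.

N ≈ 771

N̂ = 59·(195+1)/(14+1) = 59·196/15 = 11564/15 ≈ 770.9 → 771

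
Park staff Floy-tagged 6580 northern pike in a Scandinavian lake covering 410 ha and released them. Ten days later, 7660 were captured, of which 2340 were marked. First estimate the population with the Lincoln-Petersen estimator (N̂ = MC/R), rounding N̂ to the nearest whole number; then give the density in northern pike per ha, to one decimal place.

N̂ = 6580·7660/2340 = 50402800/2340 ≈ 21539.7 → 21540
Density = N̂ / area = 21540 / 410 ≈ 52.54 → 52.5 per ha

density ≈ 52.5 northern pike per ha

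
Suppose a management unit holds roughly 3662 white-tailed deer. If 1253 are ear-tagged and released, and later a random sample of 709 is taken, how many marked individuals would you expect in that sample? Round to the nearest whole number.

expected recaptures ≈ 243

The marked fraction of the population is 1253/3662, so in a sample of 709 expect C·(M/N) marked.
E[R] = 1253 × 709 / 3662 = 888377 / 3662 ≈ 242.6 → 243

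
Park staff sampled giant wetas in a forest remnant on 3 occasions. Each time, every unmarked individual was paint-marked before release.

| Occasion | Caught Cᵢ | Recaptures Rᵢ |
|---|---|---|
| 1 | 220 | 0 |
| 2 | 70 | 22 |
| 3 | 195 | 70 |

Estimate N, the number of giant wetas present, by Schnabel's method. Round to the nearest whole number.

N ≈ 735

Marked at large before each occasion: Mᵢ = Σⱼ<ᵢ (Cⱼ − Rⱼ) → M1=0, M2=220, M3=268
Σ MᵢCᵢ = 0·220 + 220·70 + 268·195 = 0 + 15400 + 52260 = 67660
Σ Rᵢ = 0 + 22 + 70 = 92
N̂ = 67660 / 92 ≈ 735.4 → 735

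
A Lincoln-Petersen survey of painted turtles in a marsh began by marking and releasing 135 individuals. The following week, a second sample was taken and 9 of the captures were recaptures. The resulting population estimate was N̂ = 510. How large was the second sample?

From N = M·C/R: C = N·R / M = 510·9 / 135 = 4590 / 135 = 34.

C = 34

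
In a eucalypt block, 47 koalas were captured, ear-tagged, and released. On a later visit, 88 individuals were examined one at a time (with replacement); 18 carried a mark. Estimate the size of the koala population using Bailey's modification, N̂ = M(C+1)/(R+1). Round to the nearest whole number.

N ≈ 220

N̂ = 47·(88+1)/(18+1) = 47·89/19 = 4183/19 ≈ 220.2 → 220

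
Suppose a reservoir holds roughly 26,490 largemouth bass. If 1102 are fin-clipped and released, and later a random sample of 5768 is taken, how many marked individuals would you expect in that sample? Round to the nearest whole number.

The marked fraction of the population is 1102/26490, so in a sample of 5768 expect C·(M/N) marked.
E[R] = 1102 × 5768 / 26490 = 6356336 / 26490 ≈ 240.0 → 240

expected recaptures ≈ 240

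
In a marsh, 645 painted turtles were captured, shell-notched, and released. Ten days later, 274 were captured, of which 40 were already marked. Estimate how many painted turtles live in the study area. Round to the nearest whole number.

The marked fraction in the recapture sample should equal the marked fraction in the population: 40/274 = 645/N.
N = (645 × 274) / 40 = 176730 / 40 ≈ 4418.2 → 4418

N ≈ 4418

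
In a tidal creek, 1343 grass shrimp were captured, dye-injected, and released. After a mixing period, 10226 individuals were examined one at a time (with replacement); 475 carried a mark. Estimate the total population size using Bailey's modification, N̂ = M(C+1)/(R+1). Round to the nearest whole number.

N ≈ 28,855

N̂ = 1343·(10226+1)/(475+1) = 1343·10227/476 = 13734861/476 ≈ 28854.8 → 28855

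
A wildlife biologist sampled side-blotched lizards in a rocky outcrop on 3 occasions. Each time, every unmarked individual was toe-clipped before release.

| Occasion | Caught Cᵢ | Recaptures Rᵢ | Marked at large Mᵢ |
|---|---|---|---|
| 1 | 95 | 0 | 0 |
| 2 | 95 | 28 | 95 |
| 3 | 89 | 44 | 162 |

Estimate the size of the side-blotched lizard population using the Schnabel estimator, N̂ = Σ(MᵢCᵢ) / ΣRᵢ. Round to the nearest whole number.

Σ MᵢCᵢ = 0·95 + 95·95 + 162·89 = 0 + 9025 + 14418 = 23443
Σ Rᵢ = 0 + 28 + 44 = 72
N̂ = 23443 / 72 ≈ 325.6 → 326

N ≈ 326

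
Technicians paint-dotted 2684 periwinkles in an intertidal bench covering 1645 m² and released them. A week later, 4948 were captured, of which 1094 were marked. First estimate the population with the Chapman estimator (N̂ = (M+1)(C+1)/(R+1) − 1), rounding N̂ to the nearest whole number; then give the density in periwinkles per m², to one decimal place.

N̂ = 2685·4949/1095 − 1 = 13288065/1095 − 1 ≈ 12134.2 → 12134
Density = N̂ / area = 12134 / 1645 ≈ 7.38 → 7.4 per m²

density ≈ 7.4 periwinkles per m²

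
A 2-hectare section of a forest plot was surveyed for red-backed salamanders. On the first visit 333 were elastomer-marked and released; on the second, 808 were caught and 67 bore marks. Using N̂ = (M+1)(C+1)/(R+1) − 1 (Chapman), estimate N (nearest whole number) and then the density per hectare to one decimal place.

density ≈ 1986.5 red-backed salamanders per hectare

N̂ = 334·809/68 − 1 = 270206/68 − 1 ≈ 3972.6 → 3973
Density = N̂ / area = 3973 / 2 ≈ 1986.50 → 1986.5 per hectare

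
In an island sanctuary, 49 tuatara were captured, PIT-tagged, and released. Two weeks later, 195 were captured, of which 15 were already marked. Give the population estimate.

N = 637

The marked fraction in the recapture sample should equal the marked fraction in the population: 15/195 = 49/N.
N = (49 × 195) / 15 = 9555 / 15 = 637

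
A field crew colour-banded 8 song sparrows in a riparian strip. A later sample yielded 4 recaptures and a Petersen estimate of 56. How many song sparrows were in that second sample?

C = 28

From N = M·C/R: C = N·R / M = 56·4 / 8 = 224 / 8 = 28.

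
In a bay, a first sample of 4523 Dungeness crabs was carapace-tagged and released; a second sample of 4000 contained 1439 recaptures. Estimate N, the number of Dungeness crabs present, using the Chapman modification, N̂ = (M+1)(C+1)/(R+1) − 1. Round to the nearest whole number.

N ≈ 12,569

N̂ = (4523+1)(4000+1)/(1439+1) − 1 = 4524·4001/1440 − 1
= 18100524/1440 − 1 ≈ 12569.8 − 1 ≈ 12568.8 → 12569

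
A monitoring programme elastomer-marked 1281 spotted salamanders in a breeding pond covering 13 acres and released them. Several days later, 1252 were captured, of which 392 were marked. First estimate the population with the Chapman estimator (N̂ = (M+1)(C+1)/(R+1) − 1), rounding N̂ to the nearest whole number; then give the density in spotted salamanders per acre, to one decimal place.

N̂ = 1282·1253/393 − 1 = 1606346/393 − 1 ≈ 4086.4 → 4086
Density = N̂ / area = 4086 / 13 ≈ 314.31 → 314.3 per acre

density ≈ 314.3 spotted salamanders per acre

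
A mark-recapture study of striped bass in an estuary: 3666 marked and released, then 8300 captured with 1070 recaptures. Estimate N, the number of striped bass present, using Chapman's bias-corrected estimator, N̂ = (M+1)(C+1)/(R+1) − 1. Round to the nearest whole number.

N ≈ 28,421

N̂ = (3666+1)(8300+1)/(1070+1) − 1 = 3667·8301/1071 − 1
= 30439767/1071 − 1 ≈ 28421.8 − 1 ≈ 28420.8 → 28421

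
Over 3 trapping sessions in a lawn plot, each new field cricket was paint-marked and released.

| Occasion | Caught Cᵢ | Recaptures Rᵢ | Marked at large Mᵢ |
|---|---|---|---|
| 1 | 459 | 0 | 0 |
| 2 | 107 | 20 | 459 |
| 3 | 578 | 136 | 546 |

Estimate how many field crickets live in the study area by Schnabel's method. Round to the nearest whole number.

N ≈ 2338

Σ MᵢCᵢ = 0·459 + 459·107 + 546·578 = 0 + 49113 + 315588 = 364701
Σ Rᵢ = 0 + 20 + 136 = 156
N̂ = 364701 / 156 ≈ 2337.8 → 2338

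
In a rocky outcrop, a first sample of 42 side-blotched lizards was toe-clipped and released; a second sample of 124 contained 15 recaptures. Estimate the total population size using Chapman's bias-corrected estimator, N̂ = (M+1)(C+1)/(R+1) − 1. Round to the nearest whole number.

N̂ = (42+1)(124+1)/(15+1) − 1 = 43·125/16 − 1
= 5375/16 − 1 ≈ 335.9 − 1 ≈ 334.9 → 335

N ≈ 335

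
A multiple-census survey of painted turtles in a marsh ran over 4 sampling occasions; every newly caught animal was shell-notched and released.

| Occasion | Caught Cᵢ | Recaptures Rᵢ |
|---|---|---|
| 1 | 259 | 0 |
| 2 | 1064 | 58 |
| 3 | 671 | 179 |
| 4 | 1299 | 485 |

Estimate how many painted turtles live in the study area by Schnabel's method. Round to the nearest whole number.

N ≈ 4718

Marked at large before each occasion: Mᵢ = Σⱼ<ᵢ (Cⱼ − Rⱼ) → M1=0, M2=259, M3=1265, M4=1757
Σ MᵢCᵢ = 0·259 + 259·1064 + 1265·671 + 1757·1299 = 0 + 275576 + 848815 + 2282343 = 3406734
Σ Rᵢ = 0 + 58 + 179 + 485 = 722
N̂ = 3406734 / 722 ≈ 4718.47 → 4718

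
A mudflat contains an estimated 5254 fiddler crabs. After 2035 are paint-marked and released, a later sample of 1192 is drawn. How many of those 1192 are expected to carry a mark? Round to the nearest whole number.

The marked fraction of the population is 2035/5254, so in a sample of 1192 expect C·(M/N) marked.
E[R] = 2035 × 1192 / 5254 = 2425720 / 5254 ≈ 461.7 → 462

expected recaptures ≈ 462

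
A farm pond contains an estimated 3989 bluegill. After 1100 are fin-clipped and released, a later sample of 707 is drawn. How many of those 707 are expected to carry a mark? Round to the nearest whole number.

The marked fraction of the population is 1100/3989, so in a sample of 707 expect C·(M/N) marked.
E[R] = 1100 × 707 / 3989 = 777700 / 3989 ≈ 195.0 → 195

expected recaptures ≈ 195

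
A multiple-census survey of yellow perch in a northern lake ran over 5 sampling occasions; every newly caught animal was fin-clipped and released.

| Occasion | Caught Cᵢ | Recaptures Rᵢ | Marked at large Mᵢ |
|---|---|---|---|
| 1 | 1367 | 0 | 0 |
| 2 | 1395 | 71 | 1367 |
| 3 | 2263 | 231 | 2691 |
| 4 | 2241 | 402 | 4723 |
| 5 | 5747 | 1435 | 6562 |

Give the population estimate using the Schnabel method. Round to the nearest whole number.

Σ MᵢCᵢ = 0·1367 + 1367·1395 + 2691·2263 + 4723·2241 + 6562·5747 = 0 + 1906965 + 6089733 + 10584243 + 37711814 = 56292755
Σ Rᵢ = 0 + 71 + 231 + 402 + 1435 = 2139
N̂ = 56292755 / 2139 ≈ 26317.3 → 26317

N ≈ 26,317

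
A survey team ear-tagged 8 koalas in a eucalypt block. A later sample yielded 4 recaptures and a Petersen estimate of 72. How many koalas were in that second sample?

C = 36

From N = M·C/R: C = N·R / M = 72·4 / 8 = 288 / 8 = 36.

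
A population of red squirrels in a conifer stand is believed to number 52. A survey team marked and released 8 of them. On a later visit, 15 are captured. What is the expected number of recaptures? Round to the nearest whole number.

The marked fraction of the population is 8/52, so in a sample of 15 expect C·(M/N) marked.
E[R] = 8 × 15 / 52 = 120 / 52 ≈ 2.3 → 2

expected recaptures ≈ 2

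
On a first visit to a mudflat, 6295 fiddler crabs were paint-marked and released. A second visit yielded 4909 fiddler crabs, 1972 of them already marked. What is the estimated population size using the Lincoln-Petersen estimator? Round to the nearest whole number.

N = (6295 × 4909) / 1972 = 30902155 / 1972 ≈ 15670.46 → 15670

N ≈ 15,670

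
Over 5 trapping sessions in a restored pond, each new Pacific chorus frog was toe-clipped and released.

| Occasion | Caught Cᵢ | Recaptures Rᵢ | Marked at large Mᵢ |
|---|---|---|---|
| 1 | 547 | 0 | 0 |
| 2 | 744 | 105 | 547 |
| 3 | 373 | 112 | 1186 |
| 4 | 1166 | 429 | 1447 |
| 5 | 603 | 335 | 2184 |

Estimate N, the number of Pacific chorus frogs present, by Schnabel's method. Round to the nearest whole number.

N ≈ 3928

Σ MᵢCᵢ = 0·547 + 547·744 + 1186·373 + 1447·1166 + 2184·603 = 0 + 406968 + 442378 + 1687202 + 1316952 = 3853500
Σ Rᵢ = 0 + 105 + 112 + 429 + 335 = 981
N̂ = 3853500 / 981 ≈ 3928.1 → 3928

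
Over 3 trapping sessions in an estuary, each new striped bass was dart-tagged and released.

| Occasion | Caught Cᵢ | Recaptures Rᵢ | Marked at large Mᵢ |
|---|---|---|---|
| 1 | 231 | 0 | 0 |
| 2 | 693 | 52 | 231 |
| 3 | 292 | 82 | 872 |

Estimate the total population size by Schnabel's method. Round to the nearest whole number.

N ≈ 3095

Σ MᵢCᵢ = 0·231 + 231·693 + 872·292 = 0 + 160083 + 254624 = 414707
Σ Rᵢ = 0 + 52 + 82 = 134
N̂ = 414707 / 134 ≈ 3094.8 → 3095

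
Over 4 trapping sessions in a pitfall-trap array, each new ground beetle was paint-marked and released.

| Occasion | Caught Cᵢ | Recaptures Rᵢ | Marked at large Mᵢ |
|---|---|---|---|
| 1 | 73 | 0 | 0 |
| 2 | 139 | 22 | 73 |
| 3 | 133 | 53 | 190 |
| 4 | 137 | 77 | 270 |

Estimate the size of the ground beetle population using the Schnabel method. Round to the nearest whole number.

Σ MᵢCᵢ = 0·73 + 73·139 + 190·133 + 270·137 = 0 + 10147 + 25270 + 36990 = 72407
Σ Rᵢ = 0 + 22 + 53 + 77 = 152
N̂ = 72407 / 152 ≈ 476.4 → 476

N ≈ 476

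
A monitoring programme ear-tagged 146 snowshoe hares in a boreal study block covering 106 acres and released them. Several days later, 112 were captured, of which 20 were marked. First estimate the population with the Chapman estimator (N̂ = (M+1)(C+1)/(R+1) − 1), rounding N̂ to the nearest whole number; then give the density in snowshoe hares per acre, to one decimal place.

density ≈ 7.5 snowshoe hares per acre

N̂ = 147·113/21 − 1 = 16611/21 − 1 = 790
Density = N̂ / area = 790 / 106 ≈ 7.45 → 7.5 per acre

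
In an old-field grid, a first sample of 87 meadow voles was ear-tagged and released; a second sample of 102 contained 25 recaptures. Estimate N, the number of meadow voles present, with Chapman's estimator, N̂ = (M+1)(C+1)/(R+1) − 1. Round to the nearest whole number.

N ≈ 348

N̂ = (87+1)(102+1)/(25+1) − 1 = 88·103/26 − 1
= 9064/26 − 1 ≈ 348.6 − 1 ≈ 347.6 → 348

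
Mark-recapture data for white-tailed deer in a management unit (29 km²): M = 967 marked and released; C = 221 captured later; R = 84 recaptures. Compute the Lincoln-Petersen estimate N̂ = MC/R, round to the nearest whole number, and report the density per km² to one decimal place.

density ≈ 87.7 white-tailed deer per km²

N̂ = 967·221/84 = 213707/84 ≈ 2544.1 → 2544
Density = N̂ / area = 2544 / 29 ≈ 87.72 → 87.7 per km²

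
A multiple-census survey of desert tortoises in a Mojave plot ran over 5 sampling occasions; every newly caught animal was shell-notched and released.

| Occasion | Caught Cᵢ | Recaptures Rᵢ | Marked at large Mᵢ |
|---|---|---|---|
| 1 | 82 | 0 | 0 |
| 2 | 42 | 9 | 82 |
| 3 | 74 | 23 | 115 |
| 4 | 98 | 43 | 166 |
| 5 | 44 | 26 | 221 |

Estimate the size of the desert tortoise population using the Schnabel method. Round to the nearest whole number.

Σ MᵢCᵢ = 0·82 + 82·42 + 115·74 + 166·98 + 221·44 = 0 + 3444 + 8510 + 16268 + 9724 = 37946
Σ Rᵢ = 0 + 9 + 23 + 43 + 26 = 101
N̂ = 37946 / 101 ≈ 375.7 → 376

N ≈ 376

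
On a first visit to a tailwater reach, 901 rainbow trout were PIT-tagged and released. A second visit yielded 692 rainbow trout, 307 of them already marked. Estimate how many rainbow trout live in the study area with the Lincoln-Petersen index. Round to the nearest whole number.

N ≈ 2031

N = (901 × 692) / 307 = 623492 / 307 ≈ 2030.9 → 2031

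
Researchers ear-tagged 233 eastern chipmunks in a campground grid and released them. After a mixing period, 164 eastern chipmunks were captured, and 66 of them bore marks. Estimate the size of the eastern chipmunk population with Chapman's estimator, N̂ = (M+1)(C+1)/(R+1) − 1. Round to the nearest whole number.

N ≈ 575

N̂ = (233+1)(164+1)/(66+1) − 1 = 234·165/67 − 1
= 38610/67 − 1 ≈ 576.3 − 1 ≈ 575.3 → 575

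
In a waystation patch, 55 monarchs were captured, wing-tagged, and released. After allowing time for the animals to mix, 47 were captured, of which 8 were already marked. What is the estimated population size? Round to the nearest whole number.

If marked individuals mix randomly, R/C ≈ M/N, giving N ≈ M·C/R.
N = (55 × 47) / 8 = 2585 / 8 ≈ 323.1 → 323

N ≈ 323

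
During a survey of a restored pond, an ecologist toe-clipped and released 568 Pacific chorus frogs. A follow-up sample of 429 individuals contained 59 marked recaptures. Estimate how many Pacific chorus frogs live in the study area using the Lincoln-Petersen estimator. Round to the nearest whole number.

N ≈ 4130

N = (568 × 429) / 59 = 243672 / 59 ≈ 4130.0 → 4130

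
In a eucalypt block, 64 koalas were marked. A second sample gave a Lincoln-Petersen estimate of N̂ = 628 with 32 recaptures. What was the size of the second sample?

From N = M·C/R: C = N·R / M = 628·32 / 64 = 20096 / 64 = 314.

C = 314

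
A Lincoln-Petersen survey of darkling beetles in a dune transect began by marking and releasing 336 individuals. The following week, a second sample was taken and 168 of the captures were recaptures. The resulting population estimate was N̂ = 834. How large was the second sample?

From N = M·C/R: C = N·R / M = 834·168 / 336 = 140112 / 336 = 417.

C = 417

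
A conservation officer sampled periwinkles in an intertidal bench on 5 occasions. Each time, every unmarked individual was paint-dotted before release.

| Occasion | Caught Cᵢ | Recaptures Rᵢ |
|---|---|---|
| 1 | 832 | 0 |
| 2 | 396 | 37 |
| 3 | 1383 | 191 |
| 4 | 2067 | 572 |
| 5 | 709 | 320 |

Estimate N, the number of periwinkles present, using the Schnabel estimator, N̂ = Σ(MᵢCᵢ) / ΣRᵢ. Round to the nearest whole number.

N ≈ 8618

Marked at large before each occasion: Mᵢ = Σⱼ<ᵢ (Cⱼ − Rⱼ) → M1=0, M2=832, M3=1191, M4=2383, M5=3878
Σ MᵢCᵢ = 0·832 + 832·396 + 1191·1383 + 2383·2067 + 3878·709 = 0 + 329472 + 1647153 + 4925661 + 2749502 = 9651788
Σ Rᵢ = 0 + 37 + 191 + 572 + 320 = 1120
N̂ = 9651788 / 1120 ≈ 8617.7 → 8618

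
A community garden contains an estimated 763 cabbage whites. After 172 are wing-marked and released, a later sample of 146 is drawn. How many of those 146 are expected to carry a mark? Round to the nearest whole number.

expected recaptures ≈ 33

The marked fraction of the population is 172/763, so in a sample of 146 expect C·(M/N) marked.
E[R] = 172 × 146 / 763 = 25112 / 763 ≈ 32.9 → 33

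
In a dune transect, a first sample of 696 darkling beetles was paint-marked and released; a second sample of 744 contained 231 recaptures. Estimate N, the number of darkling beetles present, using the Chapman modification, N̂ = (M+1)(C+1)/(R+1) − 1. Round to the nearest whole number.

N ≈ 2237

N̂ = (696+1)(744+1)/(231+1) − 1 = 697·745/232 − 1
= 519265/232 − 1 ≈ 2238.2 − 1 ≈ 2237.2 → 2237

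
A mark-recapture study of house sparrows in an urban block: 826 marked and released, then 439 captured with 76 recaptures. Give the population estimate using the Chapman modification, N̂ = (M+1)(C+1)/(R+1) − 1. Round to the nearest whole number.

N ≈ 4725

N̂ = (826+1)(439+1)/(76+1) − 1 = 827·440/77 − 1
= 363880/77 − 1 ≈ 4725.7 − 1 ≈ 4724.7 → 4725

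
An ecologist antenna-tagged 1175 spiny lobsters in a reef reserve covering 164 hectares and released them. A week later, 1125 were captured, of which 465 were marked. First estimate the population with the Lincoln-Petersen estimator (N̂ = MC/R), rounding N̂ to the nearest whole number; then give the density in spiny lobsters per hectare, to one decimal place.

N̂ = 1175·1125/465 = 1321875/465 ≈ 2842.7 → 2843
Density = N̂ / area = 2843 / 164 ≈ 17.34 → 17.3 per hectare

density ≈ 17.3 spiny lobsters per hectare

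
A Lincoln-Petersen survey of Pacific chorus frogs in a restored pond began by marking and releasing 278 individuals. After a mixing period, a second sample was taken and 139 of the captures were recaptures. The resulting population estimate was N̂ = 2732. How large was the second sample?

From N = M·C/R: C = N·R / M = 2732·139 / 278 = 379748 / 278 = 1366.

C = 1366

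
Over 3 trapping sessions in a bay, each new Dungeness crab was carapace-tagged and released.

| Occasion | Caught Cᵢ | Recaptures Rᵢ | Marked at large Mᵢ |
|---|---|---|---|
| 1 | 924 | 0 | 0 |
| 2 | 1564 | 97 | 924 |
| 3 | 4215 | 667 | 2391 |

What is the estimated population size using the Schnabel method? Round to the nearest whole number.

Σ MᵢCᵢ = 0·924 + 924·1564 + 2391·4215 = 0 + 1445136 + 10078065 = 11523201
Σ Rᵢ = 0 + 97 + 667 = 764
N̂ = 11523201 / 764 ≈ 15082.7 → 15083

N ≈ 15,083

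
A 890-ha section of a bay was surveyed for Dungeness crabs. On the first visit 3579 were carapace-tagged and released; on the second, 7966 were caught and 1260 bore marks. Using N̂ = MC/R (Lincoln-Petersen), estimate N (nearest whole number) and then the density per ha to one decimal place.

density ≈ 25.4 Dungeness crabs per ha

N̂ = 3579·7966/1260 = 28510314/1260 ≈ 22627.2 → 22627
Density = N̂ / area = 22627 / 890 ≈ 25.42 → 25.4 per ha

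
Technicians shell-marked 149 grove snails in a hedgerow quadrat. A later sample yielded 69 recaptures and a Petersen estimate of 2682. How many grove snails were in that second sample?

C = 1242

From N = M·C/R: C = N·R / M = 2682·69 / 149 = 185058 / 149 = 1242.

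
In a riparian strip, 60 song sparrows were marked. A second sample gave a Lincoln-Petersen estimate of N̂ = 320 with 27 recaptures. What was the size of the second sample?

From N = M·C/R: C = N·R / M = 320·27 / 60 = 8640 / 60 = 144.

C = 144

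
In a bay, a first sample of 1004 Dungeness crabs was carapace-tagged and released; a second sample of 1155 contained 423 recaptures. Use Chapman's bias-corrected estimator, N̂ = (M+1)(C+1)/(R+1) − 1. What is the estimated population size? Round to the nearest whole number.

N̂ = (1004+1)(1155+1)/(423+1) − 1 = 1005·1156/424 − 1
= 1161780/424 − 1 ≈ 2740.0 − 1 ≈ 2739.0 → 2739

N ≈ 2739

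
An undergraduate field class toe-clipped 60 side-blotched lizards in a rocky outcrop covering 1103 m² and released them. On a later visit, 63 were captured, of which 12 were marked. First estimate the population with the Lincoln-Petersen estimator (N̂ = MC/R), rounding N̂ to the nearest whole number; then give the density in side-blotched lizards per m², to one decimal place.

N̂ = 60·63/12 = 3780/12 = 315
Density = N̂ / area = 315 / 1103 ≈ 0.29 → 0.3 per m²

density ≈ 0.3 side-blotched lizards per m²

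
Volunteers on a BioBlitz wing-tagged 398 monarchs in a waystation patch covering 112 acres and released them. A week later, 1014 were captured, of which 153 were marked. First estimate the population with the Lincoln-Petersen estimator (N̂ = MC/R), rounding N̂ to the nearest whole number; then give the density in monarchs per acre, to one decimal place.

N̂ = 398·1014/153 = 403572/153 ≈ 2637.7 → 2638
Density = N̂ / area = 2638 / 112 ≈ 23.55 → 23.6 per acre

density ≈ 23.6 monarchs per acre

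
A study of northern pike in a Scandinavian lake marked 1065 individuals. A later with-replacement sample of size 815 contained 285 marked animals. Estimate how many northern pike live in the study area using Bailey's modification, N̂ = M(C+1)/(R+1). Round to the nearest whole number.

N̂ = 1065·(815+1)/(285+1) = 1065·816/286 = 869040/286 ≈ 3038.6 → 3039

N ≈ 3039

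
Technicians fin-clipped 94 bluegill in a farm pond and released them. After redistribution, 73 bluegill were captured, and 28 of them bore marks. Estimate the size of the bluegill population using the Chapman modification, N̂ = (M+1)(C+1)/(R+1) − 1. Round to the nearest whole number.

N ≈ 241

N̂ = (94+1)(73+1)/(28+1) − 1 = 95·74/29 − 1
= 7030/29 − 1 ≈ 242.4 − 1 ≈ 241.4 → 241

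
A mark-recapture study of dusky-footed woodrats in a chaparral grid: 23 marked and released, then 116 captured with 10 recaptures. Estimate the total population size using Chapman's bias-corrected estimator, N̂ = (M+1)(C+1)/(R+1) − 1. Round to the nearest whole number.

N̂ = (23+1)(116+1)/(10+1) − 1 = 24·117/11 − 1
= 2808/11 − 1 ≈ 255.3 − 1 ≈ 254.3 → 254

N ≈ 254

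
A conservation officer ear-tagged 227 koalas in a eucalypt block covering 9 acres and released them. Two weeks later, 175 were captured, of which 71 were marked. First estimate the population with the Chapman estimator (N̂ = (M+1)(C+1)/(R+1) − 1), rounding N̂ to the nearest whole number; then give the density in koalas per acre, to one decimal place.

N̂ = 228·176/72 − 1 = 40128/72 − 1 ≈ 556.3 → 556
Density = N̂ / area = 556 / 9 ≈ 61.78 → 61.8 per acre

density ≈ 61.8 koalas per acre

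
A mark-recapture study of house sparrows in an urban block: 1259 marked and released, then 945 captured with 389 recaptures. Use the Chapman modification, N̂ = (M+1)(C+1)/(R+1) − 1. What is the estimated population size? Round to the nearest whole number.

N̂ = (1259+1)(945+1)/(389+1) − 1 = 1260·946/390 − 1
= 1191960/390 − 1 ≈ 3056.3 − 1 ≈ 3055.3 → 3055

N ≈ 3055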